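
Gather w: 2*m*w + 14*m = 2*m*w + 14*m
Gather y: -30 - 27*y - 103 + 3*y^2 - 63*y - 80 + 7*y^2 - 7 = 10*y^2 - 90*y - 220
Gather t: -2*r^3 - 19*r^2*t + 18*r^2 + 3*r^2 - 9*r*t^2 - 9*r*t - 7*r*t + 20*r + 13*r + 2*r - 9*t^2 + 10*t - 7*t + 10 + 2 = -2*r^3 + 21*r^2 + 35*r + t^2*(-9*r - 9) + t*(-19*r^2 - 16*r + 3) + 12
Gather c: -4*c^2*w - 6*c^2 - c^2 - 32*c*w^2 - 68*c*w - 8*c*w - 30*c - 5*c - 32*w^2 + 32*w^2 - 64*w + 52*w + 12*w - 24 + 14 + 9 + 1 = c^2*(-4*w - 7) + c*(-32*w^2 - 76*w - 35)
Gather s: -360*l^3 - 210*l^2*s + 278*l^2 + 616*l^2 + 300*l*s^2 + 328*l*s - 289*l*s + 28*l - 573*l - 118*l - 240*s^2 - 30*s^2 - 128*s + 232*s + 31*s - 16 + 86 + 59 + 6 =-360*l^3 + 894*l^2 - 663*l + s^2*(300*l - 270) + s*(-210*l^2 + 39*l + 135) + 135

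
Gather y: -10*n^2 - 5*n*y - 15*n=-10*n^2 - 5*n*y - 15*n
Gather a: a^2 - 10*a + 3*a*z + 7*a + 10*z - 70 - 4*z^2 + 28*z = a^2 + a*(3*z - 3) - 4*z^2 + 38*z - 70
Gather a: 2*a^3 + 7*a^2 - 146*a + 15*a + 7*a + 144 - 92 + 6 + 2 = 2*a^3 + 7*a^2 - 124*a + 60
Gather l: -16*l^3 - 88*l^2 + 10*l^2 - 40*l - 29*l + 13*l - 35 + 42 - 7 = -16*l^3 - 78*l^2 - 56*l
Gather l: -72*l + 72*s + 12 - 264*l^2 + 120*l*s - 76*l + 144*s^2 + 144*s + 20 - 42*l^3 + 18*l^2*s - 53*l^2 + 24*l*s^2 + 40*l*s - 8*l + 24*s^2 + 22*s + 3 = -42*l^3 + l^2*(18*s - 317) + l*(24*s^2 + 160*s - 156) + 168*s^2 + 238*s + 35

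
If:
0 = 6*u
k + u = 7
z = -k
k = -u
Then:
No Solution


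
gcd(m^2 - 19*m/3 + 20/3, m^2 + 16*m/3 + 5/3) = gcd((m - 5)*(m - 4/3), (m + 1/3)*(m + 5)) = 1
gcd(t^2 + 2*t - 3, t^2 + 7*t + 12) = t + 3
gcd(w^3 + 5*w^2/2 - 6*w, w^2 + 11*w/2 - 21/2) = w - 3/2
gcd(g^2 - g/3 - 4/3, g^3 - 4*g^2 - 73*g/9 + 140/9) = g - 4/3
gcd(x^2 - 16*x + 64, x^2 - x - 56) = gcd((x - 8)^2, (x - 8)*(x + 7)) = x - 8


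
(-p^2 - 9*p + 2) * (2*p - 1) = -2*p^3 - 17*p^2 + 13*p - 2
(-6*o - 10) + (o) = -5*o - 10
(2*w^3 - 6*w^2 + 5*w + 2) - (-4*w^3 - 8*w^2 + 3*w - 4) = 6*w^3 + 2*w^2 + 2*w + 6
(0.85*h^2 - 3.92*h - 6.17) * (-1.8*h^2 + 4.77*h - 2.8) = -1.53*h^4 + 11.1105*h^3 - 9.9724*h^2 - 18.4549*h + 17.276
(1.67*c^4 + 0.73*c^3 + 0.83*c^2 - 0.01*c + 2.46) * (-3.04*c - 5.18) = -5.0768*c^5 - 10.8698*c^4 - 6.3046*c^3 - 4.269*c^2 - 7.4266*c - 12.7428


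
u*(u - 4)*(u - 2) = u^3 - 6*u^2 + 8*u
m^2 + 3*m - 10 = (m - 2)*(m + 5)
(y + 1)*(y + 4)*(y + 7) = y^3 + 12*y^2 + 39*y + 28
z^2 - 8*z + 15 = (z - 5)*(z - 3)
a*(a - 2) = a^2 - 2*a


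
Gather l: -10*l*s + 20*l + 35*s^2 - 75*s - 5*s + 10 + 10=l*(20 - 10*s) + 35*s^2 - 80*s + 20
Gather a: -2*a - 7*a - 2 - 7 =-9*a - 9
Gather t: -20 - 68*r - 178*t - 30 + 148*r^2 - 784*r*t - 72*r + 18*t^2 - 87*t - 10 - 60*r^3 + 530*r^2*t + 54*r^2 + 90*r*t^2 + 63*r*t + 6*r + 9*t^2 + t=-60*r^3 + 202*r^2 - 134*r + t^2*(90*r + 27) + t*(530*r^2 - 721*r - 264) - 60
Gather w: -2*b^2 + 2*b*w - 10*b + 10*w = -2*b^2 - 10*b + w*(2*b + 10)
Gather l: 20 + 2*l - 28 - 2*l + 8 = 0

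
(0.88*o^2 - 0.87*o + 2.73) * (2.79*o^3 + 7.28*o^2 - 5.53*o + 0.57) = 2.4552*o^5 + 3.9791*o^4 - 3.5833*o^3 + 25.1871*o^2 - 15.5928*o + 1.5561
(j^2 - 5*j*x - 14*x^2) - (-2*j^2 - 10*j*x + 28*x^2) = 3*j^2 + 5*j*x - 42*x^2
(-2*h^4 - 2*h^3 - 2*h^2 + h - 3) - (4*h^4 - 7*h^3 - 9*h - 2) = -6*h^4 + 5*h^3 - 2*h^2 + 10*h - 1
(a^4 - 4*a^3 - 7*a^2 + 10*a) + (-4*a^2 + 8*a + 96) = a^4 - 4*a^3 - 11*a^2 + 18*a + 96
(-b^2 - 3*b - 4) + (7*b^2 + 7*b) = 6*b^2 + 4*b - 4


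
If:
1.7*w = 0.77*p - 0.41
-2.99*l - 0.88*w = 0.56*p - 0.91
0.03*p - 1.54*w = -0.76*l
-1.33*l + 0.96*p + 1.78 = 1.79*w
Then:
No Solution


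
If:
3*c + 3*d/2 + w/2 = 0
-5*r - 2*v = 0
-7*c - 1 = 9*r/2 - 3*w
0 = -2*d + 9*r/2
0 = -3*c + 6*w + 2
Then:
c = -40/21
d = 89/21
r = 356/189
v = -890/189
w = -9/7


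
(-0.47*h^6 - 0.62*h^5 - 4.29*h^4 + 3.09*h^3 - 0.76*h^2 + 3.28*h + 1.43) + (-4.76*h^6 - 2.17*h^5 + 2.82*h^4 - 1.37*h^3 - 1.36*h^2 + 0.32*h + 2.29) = -5.23*h^6 - 2.79*h^5 - 1.47*h^4 + 1.72*h^3 - 2.12*h^2 + 3.6*h + 3.72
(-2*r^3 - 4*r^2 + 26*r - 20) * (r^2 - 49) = -2*r^5 - 4*r^4 + 124*r^3 + 176*r^2 - 1274*r + 980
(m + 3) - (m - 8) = 11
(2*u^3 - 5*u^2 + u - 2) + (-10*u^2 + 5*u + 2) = 2*u^3 - 15*u^2 + 6*u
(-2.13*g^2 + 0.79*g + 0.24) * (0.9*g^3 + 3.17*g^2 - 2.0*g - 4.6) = -1.917*g^5 - 6.0411*g^4 + 6.9803*g^3 + 8.9788*g^2 - 4.114*g - 1.104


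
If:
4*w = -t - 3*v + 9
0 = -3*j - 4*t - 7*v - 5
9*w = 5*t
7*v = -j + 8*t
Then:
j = -8899/1162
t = 999/1162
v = 2413/1162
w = 555/1162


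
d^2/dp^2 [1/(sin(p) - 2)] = (-2*sin(p) + cos(p)^2 + 1)/(sin(p) - 2)^3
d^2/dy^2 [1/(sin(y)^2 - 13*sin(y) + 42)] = (-4*sin(y)^4 + 39*sin(y)^3 + 5*sin(y)^2 - 624*sin(y) + 254)/(sin(y)^2 - 13*sin(y) + 42)^3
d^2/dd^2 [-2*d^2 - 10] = -4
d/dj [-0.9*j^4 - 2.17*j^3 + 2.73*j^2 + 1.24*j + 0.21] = -3.6*j^3 - 6.51*j^2 + 5.46*j + 1.24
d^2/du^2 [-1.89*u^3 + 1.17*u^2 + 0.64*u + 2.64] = 2.34 - 11.34*u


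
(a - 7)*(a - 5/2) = a^2 - 19*a/2 + 35/2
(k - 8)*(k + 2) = k^2 - 6*k - 16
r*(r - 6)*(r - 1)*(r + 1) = r^4 - 6*r^3 - r^2 + 6*r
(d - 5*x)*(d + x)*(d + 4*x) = d^3 - 21*d*x^2 - 20*x^3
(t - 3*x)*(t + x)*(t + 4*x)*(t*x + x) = t^4*x + 2*t^3*x^2 + t^3*x - 11*t^2*x^3 + 2*t^2*x^2 - 12*t*x^4 - 11*t*x^3 - 12*x^4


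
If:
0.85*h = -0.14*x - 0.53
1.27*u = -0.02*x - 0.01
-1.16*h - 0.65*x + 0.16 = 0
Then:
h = -0.94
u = -0.04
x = 1.92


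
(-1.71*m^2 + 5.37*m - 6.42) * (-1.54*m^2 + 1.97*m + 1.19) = 2.6334*m^4 - 11.6385*m^3 + 18.4308*m^2 - 6.2571*m - 7.6398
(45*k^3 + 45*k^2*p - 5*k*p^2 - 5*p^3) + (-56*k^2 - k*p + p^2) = 45*k^3 + 45*k^2*p - 56*k^2 - 5*k*p^2 - k*p - 5*p^3 + p^2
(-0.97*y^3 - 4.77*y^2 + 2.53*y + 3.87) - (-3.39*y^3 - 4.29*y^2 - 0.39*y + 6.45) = 2.42*y^3 - 0.48*y^2 + 2.92*y - 2.58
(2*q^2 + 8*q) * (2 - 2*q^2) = -4*q^4 - 16*q^3 + 4*q^2 + 16*q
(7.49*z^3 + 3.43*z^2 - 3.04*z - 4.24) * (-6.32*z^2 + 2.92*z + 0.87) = -47.3368*z^5 + 0.193199999999997*z^4 + 35.7447*z^3 + 20.9041*z^2 - 15.0256*z - 3.6888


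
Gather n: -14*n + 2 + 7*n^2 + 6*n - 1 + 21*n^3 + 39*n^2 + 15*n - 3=21*n^3 + 46*n^2 + 7*n - 2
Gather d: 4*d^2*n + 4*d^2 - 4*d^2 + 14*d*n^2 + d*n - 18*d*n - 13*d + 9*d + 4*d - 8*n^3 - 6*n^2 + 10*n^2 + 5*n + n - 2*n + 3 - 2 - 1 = 4*d^2*n + d*(14*n^2 - 17*n) - 8*n^3 + 4*n^2 + 4*n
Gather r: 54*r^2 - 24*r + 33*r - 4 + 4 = 54*r^2 + 9*r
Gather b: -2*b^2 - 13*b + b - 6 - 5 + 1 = -2*b^2 - 12*b - 10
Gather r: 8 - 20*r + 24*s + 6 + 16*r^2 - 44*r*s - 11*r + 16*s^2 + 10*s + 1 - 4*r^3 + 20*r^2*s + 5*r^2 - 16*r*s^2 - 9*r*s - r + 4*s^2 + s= -4*r^3 + r^2*(20*s + 21) + r*(-16*s^2 - 53*s - 32) + 20*s^2 + 35*s + 15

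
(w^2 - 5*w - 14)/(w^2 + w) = (w^2 - 5*w - 14)/(w*(w + 1))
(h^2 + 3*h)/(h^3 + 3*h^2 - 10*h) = (h + 3)/(h^2 + 3*h - 10)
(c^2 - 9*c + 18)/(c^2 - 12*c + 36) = (c - 3)/(c - 6)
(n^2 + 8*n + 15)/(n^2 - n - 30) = (n + 3)/(n - 6)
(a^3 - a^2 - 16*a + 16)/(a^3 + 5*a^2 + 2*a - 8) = (a - 4)/(a + 2)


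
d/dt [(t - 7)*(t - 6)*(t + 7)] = 3*t^2 - 12*t - 49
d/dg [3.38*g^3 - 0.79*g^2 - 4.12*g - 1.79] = 10.14*g^2 - 1.58*g - 4.12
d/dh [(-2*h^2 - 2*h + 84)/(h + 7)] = -2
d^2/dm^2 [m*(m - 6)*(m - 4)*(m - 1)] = 12*m^2 - 66*m + 68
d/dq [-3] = 0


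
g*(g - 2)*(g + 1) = g^3 - g^2 - 2*g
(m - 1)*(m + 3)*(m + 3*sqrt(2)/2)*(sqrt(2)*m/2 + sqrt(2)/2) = sqrt(2)*m^4/2 + 3*m^3/2 + 3*sqrt(2)*m^3/2 - sqrt(2)*m^2/2 + 9*m^2/2 - 3*sqrt(2)*m/2 - 3*m/2 - 9/2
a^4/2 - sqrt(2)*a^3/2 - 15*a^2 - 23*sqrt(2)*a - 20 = (a/2 + sqrt(2)/2)*(a - 5*sqrt(2))*(a + sqrt(2))*(a + 2*sqrt(2))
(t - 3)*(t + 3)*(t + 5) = t^3 + 5*t^2 - 9*t - 45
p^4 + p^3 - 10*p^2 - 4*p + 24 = (p - 2)^2*(p + 2)*(p + 3)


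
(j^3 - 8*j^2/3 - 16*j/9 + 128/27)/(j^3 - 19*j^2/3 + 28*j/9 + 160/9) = (j - 4/3)/(j - 5)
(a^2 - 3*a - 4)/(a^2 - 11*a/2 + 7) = 2*(a^2 - 3*a - 4)/(2*a^2 - 11*a + 14)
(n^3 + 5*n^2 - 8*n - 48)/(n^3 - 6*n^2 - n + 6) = (n^3 + 5*n^2 - 8*n - 48)/(n^3 - 6*n^2 - n + 6)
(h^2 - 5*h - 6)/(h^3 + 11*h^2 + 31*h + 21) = (h - 6)/(h^2 + 10*h + 21)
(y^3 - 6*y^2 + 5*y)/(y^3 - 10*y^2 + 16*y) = (y^2 - 6*y + 5)/(y^2 - 10*y + 16)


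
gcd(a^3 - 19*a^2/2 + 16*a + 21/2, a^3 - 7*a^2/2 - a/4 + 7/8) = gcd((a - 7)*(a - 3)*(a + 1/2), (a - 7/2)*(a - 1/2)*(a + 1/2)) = a + 1/2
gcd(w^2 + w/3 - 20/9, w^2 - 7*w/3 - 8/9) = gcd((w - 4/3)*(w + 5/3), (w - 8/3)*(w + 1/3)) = 1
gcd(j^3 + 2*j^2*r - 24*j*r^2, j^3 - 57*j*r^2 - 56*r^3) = 1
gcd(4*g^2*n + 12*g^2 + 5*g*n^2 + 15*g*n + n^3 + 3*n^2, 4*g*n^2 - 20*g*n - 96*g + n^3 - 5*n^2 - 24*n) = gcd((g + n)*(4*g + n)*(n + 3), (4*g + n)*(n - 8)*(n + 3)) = 4*g*n + 12*g + n^2 + 3*n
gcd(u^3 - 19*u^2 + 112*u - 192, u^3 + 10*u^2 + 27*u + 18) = 1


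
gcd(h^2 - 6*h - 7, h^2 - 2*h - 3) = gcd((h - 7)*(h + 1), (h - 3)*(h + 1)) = h + 1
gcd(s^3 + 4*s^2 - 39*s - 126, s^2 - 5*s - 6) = s - 6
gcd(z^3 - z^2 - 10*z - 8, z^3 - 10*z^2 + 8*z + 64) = z^2 - 2*z - 8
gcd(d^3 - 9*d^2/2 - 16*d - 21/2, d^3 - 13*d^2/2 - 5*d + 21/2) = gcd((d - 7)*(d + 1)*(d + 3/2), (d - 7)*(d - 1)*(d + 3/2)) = d^2 - 11*d/2 - 21/2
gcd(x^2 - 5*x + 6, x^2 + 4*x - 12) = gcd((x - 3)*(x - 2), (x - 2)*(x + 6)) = x - 2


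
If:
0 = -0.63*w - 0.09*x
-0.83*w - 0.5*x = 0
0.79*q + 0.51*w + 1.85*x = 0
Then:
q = 0.00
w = 0.00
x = 0.00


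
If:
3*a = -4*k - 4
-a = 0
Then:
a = 0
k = -1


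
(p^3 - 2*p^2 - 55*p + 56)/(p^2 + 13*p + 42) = (p^2 - 9*p + 8)/(p + 6)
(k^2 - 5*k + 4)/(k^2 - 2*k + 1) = (k - 4)/(k - 1)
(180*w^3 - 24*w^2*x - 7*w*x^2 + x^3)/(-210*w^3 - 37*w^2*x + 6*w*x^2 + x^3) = (-6*w + x)/(7*w + x)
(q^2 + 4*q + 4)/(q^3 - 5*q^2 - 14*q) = (q + 2)/(q*(q - 7))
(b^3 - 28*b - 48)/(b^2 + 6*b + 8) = b - 6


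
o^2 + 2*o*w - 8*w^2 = (o - 2*w)*(o + 4*w)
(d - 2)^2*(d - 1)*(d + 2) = d^4 - 3*d^3 - 2*d^2 + 12*d - 8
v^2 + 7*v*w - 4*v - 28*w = (v - 4)*(v + 7*w)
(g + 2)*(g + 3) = g^2 + 5*g + 6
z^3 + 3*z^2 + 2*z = z*(z + 1)*(z + 2)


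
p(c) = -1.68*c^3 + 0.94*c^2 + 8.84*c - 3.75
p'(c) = -5.04*c^2 + 1.88*c + 8.84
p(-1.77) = -7.14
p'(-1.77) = -10.28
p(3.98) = -59.59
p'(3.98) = -63.51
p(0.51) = 0.78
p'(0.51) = 8.49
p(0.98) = 4.23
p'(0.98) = 5.84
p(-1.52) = -9.12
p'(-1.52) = -5.66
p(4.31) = -82.69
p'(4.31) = -76.68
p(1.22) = 5.38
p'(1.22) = 3.63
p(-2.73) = 13.30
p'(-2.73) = -33.86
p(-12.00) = 2928.57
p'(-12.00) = -739.48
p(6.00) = -279.75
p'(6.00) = -161.32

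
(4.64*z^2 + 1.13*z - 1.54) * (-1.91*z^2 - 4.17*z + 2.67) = -8.8624*z^4 - 21.5071*z^3 + 10.6181*z^2 + 9.4389*z - 4.1118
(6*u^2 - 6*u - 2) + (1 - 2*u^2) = 4*u^2 - 6*u - 1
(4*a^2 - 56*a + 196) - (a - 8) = 4*a^2 - 57*a + 204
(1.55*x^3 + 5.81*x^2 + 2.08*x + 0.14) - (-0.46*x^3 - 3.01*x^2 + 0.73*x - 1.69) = 2.01*x^3 + 8.82*x^2 + 1.35*x + 1.83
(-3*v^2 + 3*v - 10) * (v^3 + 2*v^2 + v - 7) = -3*v^5 - 3*v^4 - 7*v^3 + 4*v^2 - 31*v + 70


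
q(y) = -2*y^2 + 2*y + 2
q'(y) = 2 - 4*y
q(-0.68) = -0.28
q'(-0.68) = 4.72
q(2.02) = -2.12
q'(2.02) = -6.08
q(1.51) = 0.46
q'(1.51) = -4.04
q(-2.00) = -10.00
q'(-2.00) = 10.00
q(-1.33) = -4.20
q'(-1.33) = 7.32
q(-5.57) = -71.19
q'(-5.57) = 24.28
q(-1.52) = -5.66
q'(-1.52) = 8.08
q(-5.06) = -59.33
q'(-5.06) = 22.24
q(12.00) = -262.00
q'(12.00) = -46.00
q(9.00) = -142.00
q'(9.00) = -34.00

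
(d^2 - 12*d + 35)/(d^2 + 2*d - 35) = (d - 7)/(d + 7)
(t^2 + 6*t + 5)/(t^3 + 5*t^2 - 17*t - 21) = (t + 5)/(t^2 + 4*t - 21)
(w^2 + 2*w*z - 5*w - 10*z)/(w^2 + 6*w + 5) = (w^2 + 2*w*z - 5*w - 10*z)/(w^2 + 6*w + 5)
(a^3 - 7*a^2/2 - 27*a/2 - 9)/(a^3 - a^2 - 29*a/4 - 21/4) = 2*(a - 6)/(2*a - 7)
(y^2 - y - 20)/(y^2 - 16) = (y - 5)/(y - 4)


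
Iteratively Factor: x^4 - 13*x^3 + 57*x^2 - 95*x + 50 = (x - 5)*(x^3 - 8*x^2 + 17*x - 10) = (x - 5)*(x - 2)*(x^2 - 6*x + 5) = (x - 5)^2*(x - 2)*(x - 1)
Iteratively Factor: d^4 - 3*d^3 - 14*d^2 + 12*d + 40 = (d + 2)*(d^3 - 5*d^2 - 4*d + 20) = (d + 2)^2*(d^2 - 7*d + 10) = (d - 2)*(d + 2)^2*(d - 5)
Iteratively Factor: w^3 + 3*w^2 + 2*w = (w + 2)*(w^2 + w) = (w + 1)*(w + 2)*(w)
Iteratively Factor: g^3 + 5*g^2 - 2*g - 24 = (g + 3)*(g^2 + 2*g - 8) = (g + 3)*(g + 4)*(g - 2)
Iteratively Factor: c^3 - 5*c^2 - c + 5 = (c + 1)*(c^2 - 6*c + 5) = (c - 5)*(c + 1)*(c - 1)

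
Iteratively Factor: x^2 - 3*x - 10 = (x + 2)*(x - 5)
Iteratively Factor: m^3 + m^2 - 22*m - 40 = (m + 4)*(m^2 - 3*m - 10) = (m + 2)*(m + 4)*(m - 5)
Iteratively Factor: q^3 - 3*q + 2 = (q - 1)*(q^2 + q - 2) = (q - 1)*(q + 2)*(q - 1)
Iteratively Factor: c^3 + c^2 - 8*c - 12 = (c + 2)*(c^2 - c - 6) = (c + 2)^2*(c - 3)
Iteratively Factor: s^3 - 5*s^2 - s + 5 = (s - 5)*(s^2 - 1) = (s - 5)*(s - 1)*(s + 1)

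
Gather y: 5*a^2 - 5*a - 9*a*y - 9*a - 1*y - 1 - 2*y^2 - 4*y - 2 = 5*a^2 - 14*a - 2*y^2 + y*(-9*a - 5) - 3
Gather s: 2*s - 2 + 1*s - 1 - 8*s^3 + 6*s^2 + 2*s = -8*s^3 + 6*s^2 + 5*s - 3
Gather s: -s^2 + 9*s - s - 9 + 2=-s^2 + 8*s - 7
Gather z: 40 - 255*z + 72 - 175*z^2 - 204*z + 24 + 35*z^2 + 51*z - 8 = -140*z^2 - 408*z + 128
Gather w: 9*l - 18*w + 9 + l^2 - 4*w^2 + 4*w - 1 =l^2 + 9*l - 4*w^2 - 14*w + 8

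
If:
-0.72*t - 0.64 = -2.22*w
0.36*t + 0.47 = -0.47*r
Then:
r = -2.36170212765957*w - 0.319148936170213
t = 3.08333333333333*w - 0.888888888888889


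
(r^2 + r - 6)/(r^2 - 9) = (r - 2)/(r - 3)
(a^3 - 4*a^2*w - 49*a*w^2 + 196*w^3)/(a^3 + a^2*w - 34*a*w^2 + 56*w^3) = (-a + 7*w)/(-a + 2*w)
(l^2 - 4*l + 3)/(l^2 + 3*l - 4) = (l - 3)/(l + 4)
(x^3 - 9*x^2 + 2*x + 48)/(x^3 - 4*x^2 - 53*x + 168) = (x + 2)/(x + 7)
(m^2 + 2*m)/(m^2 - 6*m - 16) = m/(m - 8)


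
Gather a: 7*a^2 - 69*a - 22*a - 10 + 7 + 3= 7*a^2 - 91*a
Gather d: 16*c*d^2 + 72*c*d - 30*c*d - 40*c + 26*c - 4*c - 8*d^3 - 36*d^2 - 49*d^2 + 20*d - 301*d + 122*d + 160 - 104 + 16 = -18*c - 8*d^3 + d^2*(16*c - 85) + d*(42*c - 159) + 72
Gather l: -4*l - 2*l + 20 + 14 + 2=36 - 6*l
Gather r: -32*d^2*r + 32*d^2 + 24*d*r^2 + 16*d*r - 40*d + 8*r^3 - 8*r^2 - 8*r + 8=32*d^2 - 40*d + 8*r^3 + r^2*(24*d - 8) + r*(-32*d^2 + 16*d - 8) + 8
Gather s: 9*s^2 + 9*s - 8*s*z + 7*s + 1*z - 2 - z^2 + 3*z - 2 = 9*s^2 + s*(16 - 8*z) - z^2 + 4*z - 4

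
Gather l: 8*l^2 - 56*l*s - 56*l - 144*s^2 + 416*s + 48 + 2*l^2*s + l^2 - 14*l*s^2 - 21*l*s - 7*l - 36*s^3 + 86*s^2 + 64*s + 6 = l^2*(2*s + 9) + l*(-14*s^2 - 77*s - 63) - 36*s^3 - 58*s^2 + 480*s + 54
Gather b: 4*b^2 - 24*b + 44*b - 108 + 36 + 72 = 4*b^2 + 20*b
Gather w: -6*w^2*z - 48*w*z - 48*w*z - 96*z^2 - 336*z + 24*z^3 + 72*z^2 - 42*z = -6*w^2*z - 96*w*z + 24*z^3 - 24*z^2 - 378*z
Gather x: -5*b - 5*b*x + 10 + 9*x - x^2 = -5*b - x^2 + x*(9 - 5*b) + 10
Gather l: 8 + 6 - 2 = 12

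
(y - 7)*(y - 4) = y^2 - 11*y + 28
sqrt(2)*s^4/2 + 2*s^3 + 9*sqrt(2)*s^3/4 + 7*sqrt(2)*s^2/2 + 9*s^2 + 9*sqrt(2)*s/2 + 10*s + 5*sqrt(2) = (s + 2)*(s + 5/2)*(s + sqrt(2))*(sqrt(2)*s/2 + 1)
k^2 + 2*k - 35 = (k - 5)*(k + 7)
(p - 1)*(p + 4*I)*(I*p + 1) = I*p^3 - 3*p^2 - I*p^2 + 3*p + 4*I*p - 4*I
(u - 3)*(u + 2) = u^2 - u - 6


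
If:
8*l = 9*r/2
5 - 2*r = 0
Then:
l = 45/32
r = 5/2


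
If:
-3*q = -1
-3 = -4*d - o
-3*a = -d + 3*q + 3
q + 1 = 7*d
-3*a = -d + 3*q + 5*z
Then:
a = -80/63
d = 4/21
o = 47/21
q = 1/3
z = 3/5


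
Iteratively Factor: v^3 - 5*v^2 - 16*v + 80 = (v - 5)*(v^2 - 16) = (v - 5)*(v + 4)*(v - 4)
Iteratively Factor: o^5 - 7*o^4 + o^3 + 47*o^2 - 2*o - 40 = (o + 2)*(o^4 - 9*o^3 + 19*o^2 + 9*o - 20) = (o - 4)*(o + 2)*(o^3 - 5*o^2 - o + 5) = (o - 4)*(o + 1)*(o + 2)*(o^2 - 6*o + 5) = (o - 4)*(o - 1)*(o + 1)*(o + 2)*(o - 5)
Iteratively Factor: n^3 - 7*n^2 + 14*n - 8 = (n - 1)*(n^2 - 6*n + 8) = (n - 4)*(n - 1)*(n - 2)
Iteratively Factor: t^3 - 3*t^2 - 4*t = (t + 1)*(t^2 - 4*t) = t*(t + 1)*(t - 4)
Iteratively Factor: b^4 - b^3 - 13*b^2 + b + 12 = (b - 4)*(b^3 + 3*b^2 - b - 3) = (b - 4)*(b - 1)*(b^2 + 4*b + 3) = (b - 4)*(b - 1)*(b + 3)*(b + 1)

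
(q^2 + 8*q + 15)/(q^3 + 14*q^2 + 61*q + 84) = (q + 5)/(q^2 + 11*q + 28)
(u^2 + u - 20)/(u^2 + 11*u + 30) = (u - 4)/(u + 6)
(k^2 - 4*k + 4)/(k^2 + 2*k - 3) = (k^2 - 4*k + 4)/(k^2 + 2*k - 3)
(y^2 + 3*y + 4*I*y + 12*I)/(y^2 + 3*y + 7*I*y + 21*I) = (y + 4*I)/(y + 7*I)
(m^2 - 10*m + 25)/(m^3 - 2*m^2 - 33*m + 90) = (m - 5)/(m^2 + 3*m - 18)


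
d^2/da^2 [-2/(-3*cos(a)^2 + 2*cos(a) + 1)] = (-72*sin(a)^4 + 68*sin(a)^2 - 41*cos(a) + 9*cos(3*a) + 32)/((cos(a) - 1)^3*(3*cos(a) + 1)^3)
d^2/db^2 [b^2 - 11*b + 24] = 2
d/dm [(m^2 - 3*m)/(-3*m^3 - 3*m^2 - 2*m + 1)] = (3*m^4 - 18*m^3 - 11*m^2 + 2*m - 3)/(9*m^6 + 18*m^5 + 21*m^4 + 6*m^3 - 2*m^2 - 4*m + 1)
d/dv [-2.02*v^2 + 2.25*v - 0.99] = 2.25 - 4.04*v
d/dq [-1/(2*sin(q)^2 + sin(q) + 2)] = (4*sin(q) + 1)*cos(q)/(sin(q) - cos(2*q) + 3)^2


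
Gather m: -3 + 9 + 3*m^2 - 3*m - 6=3*m^2 - 3*m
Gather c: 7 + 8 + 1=16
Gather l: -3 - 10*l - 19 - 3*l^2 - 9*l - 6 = -3*l^2 - 19*l - 28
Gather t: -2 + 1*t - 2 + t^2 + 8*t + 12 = t^2 + 9*t + 8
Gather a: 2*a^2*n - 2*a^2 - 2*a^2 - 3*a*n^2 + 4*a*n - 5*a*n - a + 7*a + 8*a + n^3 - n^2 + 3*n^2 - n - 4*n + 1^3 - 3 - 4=a^2*(2*n - 4) + a*(-3*n^2 - n + 14) + n^3 + 2*n^2 - 5*n - 6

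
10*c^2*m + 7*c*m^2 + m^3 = m*(2*c + m)*(5*c + m)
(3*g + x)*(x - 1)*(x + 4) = 3*g*x^2 + 9*g*x - 12*g + x^3 + 3*x^2 - 4*x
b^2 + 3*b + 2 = (b + 1)*(b + 2)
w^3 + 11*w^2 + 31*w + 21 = (w + 1)*(w + 3)*(w + 7)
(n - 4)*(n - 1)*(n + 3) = n^3 - 2*n^2 - 11*n + 12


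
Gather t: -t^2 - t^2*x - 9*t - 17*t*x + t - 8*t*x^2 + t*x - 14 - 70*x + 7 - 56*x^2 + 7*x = t^2*(-x - 1) + t*(-8*x^2 - 16*x - 8) - 56*x^2 - 63*x - 7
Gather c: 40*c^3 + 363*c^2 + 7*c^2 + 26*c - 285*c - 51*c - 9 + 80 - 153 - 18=40*c^3 + 370*c^2 - 310*c - 100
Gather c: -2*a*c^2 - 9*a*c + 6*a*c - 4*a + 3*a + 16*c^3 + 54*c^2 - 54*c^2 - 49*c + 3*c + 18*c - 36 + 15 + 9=-2*a*c^2 - a + 16*c^3 + c*(-3*a - 28) - 12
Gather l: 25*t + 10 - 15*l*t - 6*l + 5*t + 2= l*(-15*t - 6) + 30*t + 12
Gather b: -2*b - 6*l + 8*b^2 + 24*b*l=8*b^2 + b*(24*l - 2) - 6*l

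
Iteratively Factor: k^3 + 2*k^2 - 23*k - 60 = (k + 3)*(k^2 - k - 20) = (k + 3)*(k + 4)*(k - 5)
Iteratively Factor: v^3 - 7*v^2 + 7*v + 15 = (v + 1)*(v^2 - 8*v + 15) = (v - 3)*(v + 1)*(v - 5)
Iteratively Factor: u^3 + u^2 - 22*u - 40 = (u + 2)*(u^2 - u - 20) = (u + 2)*(u + 4)*(u - 5)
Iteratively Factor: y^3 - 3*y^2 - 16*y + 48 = (y + 4)*(y^2 - 7*y + 12) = (y - 4)*(y + 4)*(y - 3)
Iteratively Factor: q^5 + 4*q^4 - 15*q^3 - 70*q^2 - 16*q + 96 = (q + 4)*(q^4 - 15*q^2 - 10*q + 24) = (q + 2)*(q + 4)*(q^3 - 2*q^2 - 11*q + 12) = (q + 2)*(q + 3)*(q + 4)*(q^2 - 5*q + 4) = (q - 4)*(q + 2)*(q + 3)*(q + 4)*(q - 1)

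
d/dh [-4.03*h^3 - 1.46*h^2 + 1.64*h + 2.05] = -12.09*h^2 - 2.92*h + 1.64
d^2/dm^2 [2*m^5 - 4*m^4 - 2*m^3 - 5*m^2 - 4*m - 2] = 40*m^3 - 48*m^2 - 12*m - 10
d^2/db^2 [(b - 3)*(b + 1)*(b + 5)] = 6*b + 6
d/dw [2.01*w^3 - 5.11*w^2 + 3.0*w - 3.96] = 6.03*w^2 - 10.22*w + 3.0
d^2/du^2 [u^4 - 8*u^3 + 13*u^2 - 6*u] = 12*u^2 - 48*u + 26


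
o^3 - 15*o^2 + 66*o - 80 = (o - 8)*(o - 5)*(o - 2)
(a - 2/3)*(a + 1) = a^2 + a/3 - 2/3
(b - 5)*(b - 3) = b^2 - 8*b + 15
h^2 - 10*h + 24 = (h - 6)*(h - 4)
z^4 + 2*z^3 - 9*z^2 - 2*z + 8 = (z - 2)*(z - 1)*(z + 1)*(z + 4)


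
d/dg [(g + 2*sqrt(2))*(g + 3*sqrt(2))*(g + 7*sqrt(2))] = 3*g^2 + 24*sqrt(2)*g + 82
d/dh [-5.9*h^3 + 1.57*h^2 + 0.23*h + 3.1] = -17.7*h^2 + 3.14*h + 0.23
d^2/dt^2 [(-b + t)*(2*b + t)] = 2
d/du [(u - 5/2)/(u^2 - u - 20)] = (u^2 - u - (2*u - 5)*(2*u - 1)/2 - 20)/(-u^2 + u + 20)^2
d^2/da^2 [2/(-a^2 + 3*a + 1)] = 4*(-a^2 + 3*a + (2*a - 3)^2 + 1)/(-a^2 + 3*a + 1)^3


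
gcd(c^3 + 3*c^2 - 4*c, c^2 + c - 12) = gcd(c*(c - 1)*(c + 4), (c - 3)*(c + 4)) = c + 4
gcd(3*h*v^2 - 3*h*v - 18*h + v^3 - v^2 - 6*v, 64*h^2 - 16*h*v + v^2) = 1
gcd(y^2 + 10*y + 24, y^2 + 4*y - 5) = 1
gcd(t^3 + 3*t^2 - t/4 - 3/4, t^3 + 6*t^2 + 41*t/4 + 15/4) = t^2 + 7*t/2 + 3/2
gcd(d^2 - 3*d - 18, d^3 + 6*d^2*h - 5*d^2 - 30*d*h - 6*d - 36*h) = d - 6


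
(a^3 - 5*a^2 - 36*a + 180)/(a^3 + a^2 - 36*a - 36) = (a - 5)/(a + 1)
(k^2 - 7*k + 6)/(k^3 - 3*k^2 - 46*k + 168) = (k - 1)/(k^2 + 3*k - 28)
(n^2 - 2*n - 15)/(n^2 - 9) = (n - 5)/(n - 3)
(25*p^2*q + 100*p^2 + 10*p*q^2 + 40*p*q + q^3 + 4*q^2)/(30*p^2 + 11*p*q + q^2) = (5*p*q + 20*p + q^2 + 4*q)/(6*p + q)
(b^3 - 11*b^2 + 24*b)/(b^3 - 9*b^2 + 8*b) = (b - 3)/(b - 1)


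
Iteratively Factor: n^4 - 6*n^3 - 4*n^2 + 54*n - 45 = (n + 3)*(n^3 - 9*n^2 + 23*n - 15) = (n - 3)*(n + 3)*(n^2 - 6*n + 5) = (n - 5)*(n - 3)*(n + 3)*(n - 1)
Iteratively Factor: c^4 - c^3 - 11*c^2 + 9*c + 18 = (c + 3)*(c^3 - 4*c^2 + c + 6) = (c - 3)*(c + 3)*(c^2 - c - 2) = (c - 3)*(c - 2)*(c + 3)*(c + 1)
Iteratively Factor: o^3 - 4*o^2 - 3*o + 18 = (o + 2)*(o^2 - 6*o + 9) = (o - 3)*(o + 2)*(o - 3)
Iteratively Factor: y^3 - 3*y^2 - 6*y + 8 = (y - 1)*(y^2 - 2*y - 8) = (y - 1)*(y + 2)*(y - 4)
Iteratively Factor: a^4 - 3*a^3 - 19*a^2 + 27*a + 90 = (a - 5)*(a^3 + 2*a^2 - 9*a - 18) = (a - 5)*(a + 3)*(a^2 - a - 6) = (a - 5)*(a - 3)*(a + 3)*(a + 2)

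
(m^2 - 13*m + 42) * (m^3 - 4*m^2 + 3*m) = m^5 - 17*m^4 + 97*m^3 - 207*m^2 + 126*m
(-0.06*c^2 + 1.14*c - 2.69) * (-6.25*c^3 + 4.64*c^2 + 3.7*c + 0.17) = 0.375*c^5 - 7.4034*c^4 + 21.8801*c^3 - 8.2738*c^2 - 9.7592*c - 0.4573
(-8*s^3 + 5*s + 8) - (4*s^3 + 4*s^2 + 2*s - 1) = -12*s^3 - 4*s^2 + 3*s + 9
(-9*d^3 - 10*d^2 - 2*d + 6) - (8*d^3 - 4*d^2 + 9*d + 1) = -17*d^3 - 6*d^2 - 11*d + 5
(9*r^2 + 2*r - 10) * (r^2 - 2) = 9*r^4 + 2*r^3 - 28*r^2 - 4*r + 20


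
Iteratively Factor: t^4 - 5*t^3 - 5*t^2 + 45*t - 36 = (t - 1)*(t^3 - 4*t^2 - 9*t + 36) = (t - 3)*(t - 1)*(t^2 - t - 12) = (t - 3)*(t - 1)*(t + 3)*(t - 4)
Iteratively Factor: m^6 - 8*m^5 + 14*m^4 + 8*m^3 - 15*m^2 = (m - 1)*(m^5 - 7*m^4 + 7*m^3 + 15*m^2) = m*(m - 1)*(m^4 - 7*m^3 + 7*m^2 + 15*m) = m*(m - 3)*(m - 1)*(m^3 - 4*m^2 - 5*m) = m*(m - 3)*(m - 1)*(m + 1)*(m^2 - 5*m) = m*(m - 5)*(m - 3)*(m - 1)*(m + 1)*(m)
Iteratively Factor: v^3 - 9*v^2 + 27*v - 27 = (v - 3)*(v^2 - 6*v + 9) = (v - 3)^2*(v - 3)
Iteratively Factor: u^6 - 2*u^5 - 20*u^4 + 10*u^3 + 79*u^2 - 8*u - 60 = (u - 5)*(u^5 + 3*u^4 - 5*u^3 - 15*u^2 + 4*u + 12) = (u - 5)*(u + 3)*(u^4 - 5*u^2 + 4) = (u - 5)*(u + 1)*(u + 3)*(u^3 - u^2 - 4*u + 4) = (u - 5)*(u - 1)*(u + 1)*(u + 3)*(u^2 - 4) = (u - 5)*(u - 2)*(u - 1)*(u + 1)*(u + 3)*(u + 2)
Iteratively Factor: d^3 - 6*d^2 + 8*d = (d)*(d^2 - 6*d + 8) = d*(d - 2)*(d - 4)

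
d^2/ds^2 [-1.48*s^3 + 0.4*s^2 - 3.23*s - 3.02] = 0.8 - 8.88*s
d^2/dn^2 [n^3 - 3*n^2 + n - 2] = 6*n - 6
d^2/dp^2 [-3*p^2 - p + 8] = -6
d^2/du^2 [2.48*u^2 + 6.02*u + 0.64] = 4.96000000000000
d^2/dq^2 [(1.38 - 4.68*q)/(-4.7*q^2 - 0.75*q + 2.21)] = ((5.952 - 131.976*q)*(4.7*q^2 + 0.75*q - 2.21) + (4.68*q - 1.38)*(9.4*q + 0.75)*(18.8*q + 1.5))/(4.7*q^2 + 0.75*q - 2.21)^3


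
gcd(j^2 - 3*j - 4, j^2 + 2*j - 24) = j - 4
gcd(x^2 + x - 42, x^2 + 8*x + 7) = x + 7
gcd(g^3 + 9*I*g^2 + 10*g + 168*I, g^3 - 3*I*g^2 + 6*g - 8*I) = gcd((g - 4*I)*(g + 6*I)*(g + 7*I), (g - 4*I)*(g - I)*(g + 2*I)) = g - 4*I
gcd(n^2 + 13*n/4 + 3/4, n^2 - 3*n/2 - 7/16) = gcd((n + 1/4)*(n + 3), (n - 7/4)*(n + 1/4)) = n + 1/4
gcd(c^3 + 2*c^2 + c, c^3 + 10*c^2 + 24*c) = c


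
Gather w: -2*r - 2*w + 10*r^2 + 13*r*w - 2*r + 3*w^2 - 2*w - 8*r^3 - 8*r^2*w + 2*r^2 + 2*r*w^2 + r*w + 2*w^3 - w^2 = -8*r^3 + 12*r^2 - 4*r + 2*w^3 + w^2*(2*r + 2) + w*(-8*r^2 + 14*r - 4)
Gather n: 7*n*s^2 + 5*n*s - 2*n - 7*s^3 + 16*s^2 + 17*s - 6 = n*(7*s^2 + 5*s - 2) - 7*s^3 + 16*s^2 + 17*s - 6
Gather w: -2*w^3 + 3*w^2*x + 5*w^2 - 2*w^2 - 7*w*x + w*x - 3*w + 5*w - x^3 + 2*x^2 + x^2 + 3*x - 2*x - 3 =-2*w^3 + w^2*(3*x + 3) + w*(2 - 6*x) - x^3 + 3*x^2 + x - 3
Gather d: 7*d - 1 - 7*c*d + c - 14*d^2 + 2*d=c - 14*d^2 + d*(9 - 7*c) - 1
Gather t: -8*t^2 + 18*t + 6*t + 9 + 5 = -8*t^2 + 24*t + 14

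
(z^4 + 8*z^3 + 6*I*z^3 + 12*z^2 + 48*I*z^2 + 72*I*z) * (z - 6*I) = z^5 + 8*z^4 + 48*z^3 + 288*z^2 + 432*z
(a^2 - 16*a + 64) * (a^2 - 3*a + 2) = a^4 - 19*a^3 + 114*a^2 - 224*a + 128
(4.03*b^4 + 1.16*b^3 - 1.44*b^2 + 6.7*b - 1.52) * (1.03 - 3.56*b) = -14.3468*b^5 + 0.0213000000000001*b^4 + 6.3212*b^3 - 25.3352*b^2 + 12.3122*b - 1.5656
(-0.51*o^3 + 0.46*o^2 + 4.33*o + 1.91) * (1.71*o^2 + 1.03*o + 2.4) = -0.8721*o^5 + 0.2613*o^4 + 6.6541*o^3 + 8.83*o^2 + 12.3593*o + 4.584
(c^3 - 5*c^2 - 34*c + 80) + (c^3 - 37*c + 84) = 2*c^3 - 5*c^2 - 71*c + 164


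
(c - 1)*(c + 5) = c^2 + 4*c - 5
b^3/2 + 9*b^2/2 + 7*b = b*(b/2 + 1)*(b + 7)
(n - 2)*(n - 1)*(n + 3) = n^3 - 7*n + 6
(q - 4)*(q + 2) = q^2 - 2*q - 8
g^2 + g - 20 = (g - 4)*(g + 5)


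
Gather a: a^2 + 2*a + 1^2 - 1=a^2 + 2*a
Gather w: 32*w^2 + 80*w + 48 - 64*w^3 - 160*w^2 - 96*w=-64*w^3 - 128*w^2 - 16*w + 48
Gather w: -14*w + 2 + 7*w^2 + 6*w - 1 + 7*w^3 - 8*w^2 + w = 7*w^3 - w^2 - 7*w + 1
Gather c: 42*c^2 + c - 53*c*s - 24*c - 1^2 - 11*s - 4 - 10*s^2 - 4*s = 42*c^2 + c*(-53*s - 23) - 10*s^2 - 15*s - 5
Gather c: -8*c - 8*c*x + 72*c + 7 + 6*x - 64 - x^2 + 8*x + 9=c*(64 - 8*x) - x^2 + 14*x - 48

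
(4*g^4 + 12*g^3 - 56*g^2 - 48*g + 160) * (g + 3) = 4*g^5 + 24*g^4 - 20*g^3 - 216*g^2 + 16*g + 480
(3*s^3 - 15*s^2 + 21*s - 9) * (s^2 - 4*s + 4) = 3*s^5 - 27*s^4 + 93*s^3 - 153*s^2 + 120*s - 36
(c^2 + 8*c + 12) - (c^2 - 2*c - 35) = 10*c + 47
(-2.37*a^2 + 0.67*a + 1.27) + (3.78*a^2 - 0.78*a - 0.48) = 1.41*a^2 - 0.11*a + 0.79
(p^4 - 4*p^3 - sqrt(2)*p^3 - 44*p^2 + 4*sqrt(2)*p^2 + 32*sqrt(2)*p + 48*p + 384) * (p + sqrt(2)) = p^5 - 4*p^4 - 46*p^3 - 12*sqrt(2)*p^2 + 56*p^2 + 48*sqrt(2)*p + 448*p + 384*sqrt(2)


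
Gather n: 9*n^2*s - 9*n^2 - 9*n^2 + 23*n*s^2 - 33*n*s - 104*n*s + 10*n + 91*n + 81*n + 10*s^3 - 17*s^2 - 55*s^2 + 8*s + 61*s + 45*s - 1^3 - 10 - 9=n^2*(9*s - 18) + n*(23*s^2 - 137*s + 182) + 10*s^3 - 72*s^2 + 114*s - 20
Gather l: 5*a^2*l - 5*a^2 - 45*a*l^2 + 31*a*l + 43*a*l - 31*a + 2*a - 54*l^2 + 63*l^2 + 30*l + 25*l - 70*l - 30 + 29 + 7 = -5*a^2 - 29*a + l^2*(9 - 45*a) + l*(5*a^2 + 74*a - 15) + 6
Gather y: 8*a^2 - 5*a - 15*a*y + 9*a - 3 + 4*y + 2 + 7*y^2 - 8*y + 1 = 8*a^2 + 4*a + 7*y^2 + y*(-15*a - 4)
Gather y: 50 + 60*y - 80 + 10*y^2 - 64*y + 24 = 10*y^2 - 4*y - 6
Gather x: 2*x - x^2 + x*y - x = -x^2 + x*(y + 1)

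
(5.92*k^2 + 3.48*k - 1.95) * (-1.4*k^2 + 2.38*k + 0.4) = -8.288*k^4 + 9.2176*k^3 + 13.3804*k^2 - 3.249*k - 0.78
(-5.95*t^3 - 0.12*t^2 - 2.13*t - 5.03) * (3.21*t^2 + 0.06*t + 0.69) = -19.0995*t^5 - 0.7422*t^4 - 10.95*t^3 - 16.3569*t^2 - 1.7715*t - 3.4707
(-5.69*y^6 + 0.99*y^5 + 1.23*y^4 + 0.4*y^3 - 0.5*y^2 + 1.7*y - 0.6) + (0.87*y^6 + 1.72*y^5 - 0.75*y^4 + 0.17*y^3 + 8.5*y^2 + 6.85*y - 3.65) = -4.82*y^6 + 2.71*y^5 + 0.48*y^4 + 0.57*y^3 + 8.0*y^2 + 8.55*y - 4.25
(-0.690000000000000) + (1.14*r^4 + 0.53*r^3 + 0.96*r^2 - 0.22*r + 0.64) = 1.14*r^4 + 0.53*r^3 + 0.96*r^2 - 0.22*r - 0.0499999999999999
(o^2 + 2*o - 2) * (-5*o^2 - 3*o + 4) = -5*o^4 - 13*o^3 + 8*o^2 + 14*o - 8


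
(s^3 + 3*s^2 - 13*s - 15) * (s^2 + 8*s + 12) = s^5 + 11*s^4 + 23*s^3 - 83*s^2 - 276*s - 180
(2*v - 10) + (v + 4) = 3*v - 6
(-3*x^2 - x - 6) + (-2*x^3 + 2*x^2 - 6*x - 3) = -2*x^3 - x^2 - 7*x - 9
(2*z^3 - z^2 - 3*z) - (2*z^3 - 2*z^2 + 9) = z^2 - 3*z - 9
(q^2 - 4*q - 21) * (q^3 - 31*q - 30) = q^5 - 4*q^4 - 52*q^3 + 94*q^2 + 771*q + 630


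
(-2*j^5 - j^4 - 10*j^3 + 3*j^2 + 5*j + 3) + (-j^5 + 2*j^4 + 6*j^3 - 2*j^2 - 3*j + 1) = -3*j^5 + j^4 - 4*j^3 + j^2 + 2*j + 4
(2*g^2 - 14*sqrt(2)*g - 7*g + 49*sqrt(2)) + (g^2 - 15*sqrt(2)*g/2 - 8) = 3*g^2 - 43*sqrt(2)*g/2 - 7*g - 8 + 49*sqrt(2)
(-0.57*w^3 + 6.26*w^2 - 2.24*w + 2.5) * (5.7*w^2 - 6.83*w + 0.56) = -3.249*w^5 + 39.5751*w^4 - 55.843*w^3 + 33.0548*w^2 - 18.3294*w + 1.4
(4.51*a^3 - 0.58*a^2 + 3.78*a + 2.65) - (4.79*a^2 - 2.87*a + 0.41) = 4.51*a^3 - 5.37*a^2 + 6.65*a + 2.24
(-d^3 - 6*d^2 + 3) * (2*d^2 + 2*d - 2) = -2*d^5 - 14*d^4 - 10*d^3 + 18*d^2 + 6*d - 6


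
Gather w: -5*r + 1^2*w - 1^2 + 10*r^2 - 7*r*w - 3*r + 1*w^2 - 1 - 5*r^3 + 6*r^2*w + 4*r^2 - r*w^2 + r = -5*r^3 + 14*r^2 - 7*r + w^2*(1 - r) + w*(6*r^2 - 7*r + 1) - 2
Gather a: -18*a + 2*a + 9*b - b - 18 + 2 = -16*a + 8*b - 16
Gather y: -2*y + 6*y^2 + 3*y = 6*y^2 + y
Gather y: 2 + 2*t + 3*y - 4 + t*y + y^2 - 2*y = 2*t + y^2 + y*(t + 1) - 2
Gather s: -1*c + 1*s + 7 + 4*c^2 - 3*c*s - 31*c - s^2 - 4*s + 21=4*c^2 - 32*c - s^2 + s*(-3*c - 3) + 28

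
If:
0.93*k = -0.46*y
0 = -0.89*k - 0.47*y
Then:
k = 0.00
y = 0.00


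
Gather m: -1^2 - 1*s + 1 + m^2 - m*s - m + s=m^2 + m*(-s - 1)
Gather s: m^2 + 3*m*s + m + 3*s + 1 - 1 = m^2 + m + s*(3*m + 3)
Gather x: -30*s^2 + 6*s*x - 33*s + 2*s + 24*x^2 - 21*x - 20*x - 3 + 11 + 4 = -30*s^2 - 31*s + 24*x^2 + x*(6*s - 41) + 12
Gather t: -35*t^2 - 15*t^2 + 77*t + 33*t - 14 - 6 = -50*t^2 + 110*t - 20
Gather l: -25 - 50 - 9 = -84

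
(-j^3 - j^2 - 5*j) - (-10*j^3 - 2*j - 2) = 9*j^3 - j^2 - 3*j + 2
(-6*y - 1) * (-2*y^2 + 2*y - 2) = 12*y^3 - 10*y^2 + 10*y + 2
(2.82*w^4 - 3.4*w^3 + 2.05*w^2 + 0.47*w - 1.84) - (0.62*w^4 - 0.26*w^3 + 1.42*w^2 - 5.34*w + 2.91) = 2.2*w^4 - 3.14*w^3 + 0.63*w^2 + 5.81*w - 4.75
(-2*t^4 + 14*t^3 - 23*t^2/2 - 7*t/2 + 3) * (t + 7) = -2*t^5 + 173*t^3/2 - 84*t^2 - 43*t/2 + 21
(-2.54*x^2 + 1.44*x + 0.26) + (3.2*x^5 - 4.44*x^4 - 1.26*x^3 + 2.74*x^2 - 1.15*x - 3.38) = 3.2*x^5 - 4.44*x^4 - 1.26*x^3 + 0.2*x^2 + 0.29*x - 3.12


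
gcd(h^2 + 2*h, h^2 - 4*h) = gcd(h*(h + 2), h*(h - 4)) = h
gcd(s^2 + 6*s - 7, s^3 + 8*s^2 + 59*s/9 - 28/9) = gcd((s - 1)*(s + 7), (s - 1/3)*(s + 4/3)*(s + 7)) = s + 7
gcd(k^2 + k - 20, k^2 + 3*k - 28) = k - 4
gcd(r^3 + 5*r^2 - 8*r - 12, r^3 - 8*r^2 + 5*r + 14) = r^2 - r - 2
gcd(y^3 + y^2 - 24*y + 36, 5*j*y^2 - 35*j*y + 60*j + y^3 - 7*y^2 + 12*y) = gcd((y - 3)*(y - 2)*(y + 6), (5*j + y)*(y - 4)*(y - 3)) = y - 3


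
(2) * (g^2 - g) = 2*g^2 - 2*g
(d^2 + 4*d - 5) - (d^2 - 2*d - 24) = 6*d + 19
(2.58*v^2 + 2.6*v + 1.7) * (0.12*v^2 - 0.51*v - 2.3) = 0.3096*v^4 - 1.0038*v^3 - 7.056*v^2 - 6.847*v - 3.91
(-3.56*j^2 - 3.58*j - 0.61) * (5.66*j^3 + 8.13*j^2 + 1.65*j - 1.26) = -20.1496*j^5 - 49.2056*j^4 - 38.432*j^3 - 6.3807*j^2 + 3.5043*j + 0.7686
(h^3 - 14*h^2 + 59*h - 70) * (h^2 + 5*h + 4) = h^5 - 9*h^4 - 7*h^3 + 169*h^2 - 114*h - 280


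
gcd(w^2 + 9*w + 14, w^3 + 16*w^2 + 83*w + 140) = w + 7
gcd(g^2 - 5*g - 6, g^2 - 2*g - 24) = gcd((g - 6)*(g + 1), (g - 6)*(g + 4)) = g - 6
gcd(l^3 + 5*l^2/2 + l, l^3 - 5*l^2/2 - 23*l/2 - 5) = l^2 + 5*l/2 + 1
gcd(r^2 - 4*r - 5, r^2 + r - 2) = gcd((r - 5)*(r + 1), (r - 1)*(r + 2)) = 1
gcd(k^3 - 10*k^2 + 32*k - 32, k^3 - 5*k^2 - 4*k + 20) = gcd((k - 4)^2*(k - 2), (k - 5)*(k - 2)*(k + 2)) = k - 2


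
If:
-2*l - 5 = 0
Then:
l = -5/2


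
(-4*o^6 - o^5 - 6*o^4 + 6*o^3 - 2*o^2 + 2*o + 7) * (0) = 0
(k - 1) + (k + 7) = 2*k + 6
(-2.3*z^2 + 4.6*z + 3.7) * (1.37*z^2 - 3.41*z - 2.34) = -3.151*z^4 + 14.145*z^3 - 5.235*z^2 - 23.381*z - 8.658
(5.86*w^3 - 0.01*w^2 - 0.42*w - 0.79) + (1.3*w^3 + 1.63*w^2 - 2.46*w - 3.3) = 7.16*w^3 + 1.62*w^2 - 2.88*w - 4.09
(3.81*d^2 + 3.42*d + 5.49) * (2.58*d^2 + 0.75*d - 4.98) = 9.8298*d^4 + 11.6811*d^3 - 2.2446*d^2 - 12.9141*d - 27.3402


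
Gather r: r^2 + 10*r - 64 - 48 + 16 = r^2 + 10*r - 96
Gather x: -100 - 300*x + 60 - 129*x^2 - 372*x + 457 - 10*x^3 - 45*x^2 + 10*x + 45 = -10*x^3 - 174*x^2 - 662*x + 462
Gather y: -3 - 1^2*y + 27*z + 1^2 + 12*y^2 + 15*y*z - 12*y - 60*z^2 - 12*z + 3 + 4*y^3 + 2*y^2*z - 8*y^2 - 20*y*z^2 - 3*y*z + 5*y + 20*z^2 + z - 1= 4*y^3 + y^2*(2*z + 4) + y*(-20*z^2 + 12*z - 8) - 40*z^2 + 16*z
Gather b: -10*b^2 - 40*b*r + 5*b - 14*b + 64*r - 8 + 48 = -10*b^2 + b*(-40*r - 9) + 64*r + 40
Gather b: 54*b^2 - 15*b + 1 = 54*b^2 - 15*b + 1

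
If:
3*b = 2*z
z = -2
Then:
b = -4/3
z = -2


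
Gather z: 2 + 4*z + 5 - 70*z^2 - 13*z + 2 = -70*z^2 - 9*z + 9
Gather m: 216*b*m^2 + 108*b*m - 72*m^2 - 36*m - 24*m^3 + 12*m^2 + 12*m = -24*m^3 + m^2*(216*b - 60) + m*(108*b - 24)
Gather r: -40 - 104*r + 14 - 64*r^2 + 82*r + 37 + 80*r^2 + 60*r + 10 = 16*r^2 + 38*r + 21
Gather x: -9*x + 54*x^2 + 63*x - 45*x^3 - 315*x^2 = -45*x^3 - 261*x^2 + 54*x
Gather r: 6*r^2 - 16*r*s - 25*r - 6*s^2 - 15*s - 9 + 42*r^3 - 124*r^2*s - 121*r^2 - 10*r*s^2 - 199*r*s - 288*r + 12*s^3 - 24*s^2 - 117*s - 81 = 42*r^3 + r^2*(-124*s - 115) + r*(-10*s^2 - 215*s - 313) + 12*s^3 - 30*s^2 - 132*s - 90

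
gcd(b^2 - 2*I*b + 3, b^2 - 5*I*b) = 1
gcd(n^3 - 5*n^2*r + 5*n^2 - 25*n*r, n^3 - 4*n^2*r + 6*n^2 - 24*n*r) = n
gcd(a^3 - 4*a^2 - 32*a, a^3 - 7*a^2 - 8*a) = a^2 - 8*a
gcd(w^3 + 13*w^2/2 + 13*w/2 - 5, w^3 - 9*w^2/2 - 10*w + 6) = w^2 + 3*w/2 - 1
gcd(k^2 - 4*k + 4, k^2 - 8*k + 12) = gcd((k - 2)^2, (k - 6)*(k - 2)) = k - 2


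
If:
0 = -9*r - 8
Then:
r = -8/9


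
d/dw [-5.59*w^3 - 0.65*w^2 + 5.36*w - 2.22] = -16.77*w^2 - 1.3*w + 5.36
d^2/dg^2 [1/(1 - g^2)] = 2*(-3*g^2 - 1)/(g^2 - 1)^3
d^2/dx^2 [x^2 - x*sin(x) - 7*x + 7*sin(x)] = x*sin(x) - 7*sin(x) - 2*cos(x) + 2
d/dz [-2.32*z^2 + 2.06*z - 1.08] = 2.06 - 4.64*z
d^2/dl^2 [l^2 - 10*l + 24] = 2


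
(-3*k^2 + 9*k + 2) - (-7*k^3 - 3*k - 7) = 7*k^3 - 3*k^2 + 12*k + 9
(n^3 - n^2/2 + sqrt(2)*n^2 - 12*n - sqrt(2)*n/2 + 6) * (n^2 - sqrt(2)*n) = n^5 - n^4/2 - 14*n^3 + 7*n^2 + 12*sqrt(2)*n^2 - 6*sqrt(2)*n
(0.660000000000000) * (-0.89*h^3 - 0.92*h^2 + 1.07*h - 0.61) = -0.5874*h^3 - 0.6072*h^2 + 0.7062*h - 0.4026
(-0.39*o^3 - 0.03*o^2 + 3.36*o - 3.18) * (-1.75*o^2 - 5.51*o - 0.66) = 0.6825*o^5 + 2.2014*o^4 - 5.4573*o^3 - 12.9288*o^2 + 15.3042*o + 2.0988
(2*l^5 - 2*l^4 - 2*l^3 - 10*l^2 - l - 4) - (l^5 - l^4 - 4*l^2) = l^5 - l^4 - 2*l^3 - 6*l^2 - l - 4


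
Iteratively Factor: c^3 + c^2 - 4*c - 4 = (c + 2)*(c^2 - c - 2) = (c - 2)*(c + 2)*(c + 1)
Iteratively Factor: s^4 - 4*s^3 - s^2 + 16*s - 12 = (s - 3)*(s^3 - s^2 - 4*s + 4) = (s - 3)*(s - 2)*(s^2 + s - 2) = (s - 3)*(s - 2)*(s - 1)*(s + 2)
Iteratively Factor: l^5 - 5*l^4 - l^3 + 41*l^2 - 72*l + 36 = (l - 3)*(l^4 - 2*l^3 - 7*l^2 + 20*l - 12) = (l - 3)*(l - 1)*(l^3 - l^2 - 8*l + 12) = (l - 3)*(l - 2)*(l - 1)*(l^2 + l - 6) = (l - 3)*(l - 2)^2*(l - 1)*(l + 3)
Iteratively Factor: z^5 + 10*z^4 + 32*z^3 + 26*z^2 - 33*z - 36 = (z + 4)*(z^4 + 6*z^3 + 8*z^2 - 6*z - 9) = (z + 1)*(z + 4)*(z^3 + 5*z^2 + 3*z - 9) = (z - 1)*(z + 1)*(z + 4)*(z^2 + 6*z + 9) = (z - 1)*(z + 1)*(z + 3)*(z + 4)*(z + 3)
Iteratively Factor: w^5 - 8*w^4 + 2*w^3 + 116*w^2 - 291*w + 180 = (w - 3)*(w^4 - 5*w^3 - 13*w^2 + 77*w - 60) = (w - 3)^2*(w^3 - 2*w^2 - 19*w + 20) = (w - 5)*(w - 3)^2*(w^2 + 3*w - 4) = (w - 5)*(w - 3)^2*(w + 4)*(w - 1)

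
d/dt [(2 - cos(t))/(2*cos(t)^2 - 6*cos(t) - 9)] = (8*cos(t) - cos(2*t) - 22)*sin(t)/(6*cos(t) - cos(2*t) + 8)^2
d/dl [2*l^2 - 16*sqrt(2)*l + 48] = 4*l - 16*sqrt(2)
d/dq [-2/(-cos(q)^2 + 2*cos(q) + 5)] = 4*(cos(q) - 1)*sin(q)/(sin(q)^2 + 2*cos(q) + 4)^2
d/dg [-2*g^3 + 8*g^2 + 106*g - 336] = -6*g^2 + 16*g + 106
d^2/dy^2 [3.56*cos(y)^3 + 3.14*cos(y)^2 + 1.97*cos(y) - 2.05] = -32.04*cos(y)^3 - 12.56*cos(y)^2 + 19.39*cos(y) + 6.28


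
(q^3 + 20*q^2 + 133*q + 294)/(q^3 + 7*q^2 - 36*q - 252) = (q + 7)/(q - 6)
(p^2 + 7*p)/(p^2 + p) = (p + 7)/(p + 1)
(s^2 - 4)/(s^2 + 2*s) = (s - 2)/s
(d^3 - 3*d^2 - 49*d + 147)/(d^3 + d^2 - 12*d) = (d^2 - 49)/(d*(d + 4))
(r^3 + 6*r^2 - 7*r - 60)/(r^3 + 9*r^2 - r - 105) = (r + 4)/(r + 7)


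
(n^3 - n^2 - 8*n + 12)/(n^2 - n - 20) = (-n^3 + n^2 + 8*n - 12)/(-n^2 + n + 20)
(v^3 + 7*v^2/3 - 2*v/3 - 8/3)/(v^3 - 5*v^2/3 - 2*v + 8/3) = (v + 2)/(v - 2)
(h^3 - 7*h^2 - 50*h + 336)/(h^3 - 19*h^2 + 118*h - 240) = (h + 7)/(h - 5)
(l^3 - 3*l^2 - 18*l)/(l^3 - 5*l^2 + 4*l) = (l^2 - 3*l - 18)/(l^2 - 5*l + 4)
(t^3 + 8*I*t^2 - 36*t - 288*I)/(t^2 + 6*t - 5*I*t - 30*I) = (t^2 + t*(-6 + 8*I) - 48*I)/(t - 5*I)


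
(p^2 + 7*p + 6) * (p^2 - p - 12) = p^4 + 6*p^3 - 13*p^2 - 90*p - 72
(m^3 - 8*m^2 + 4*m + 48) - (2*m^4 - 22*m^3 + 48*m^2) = -2*m^4 + 23*m^3 - 56*m^2 + 4*m + 48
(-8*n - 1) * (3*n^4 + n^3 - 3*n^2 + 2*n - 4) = -24*n^5 - 11*n^4 + 23*n^3 - 13*n^2 + 30*n + 4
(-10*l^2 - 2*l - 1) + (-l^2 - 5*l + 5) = -11*l^2 - 7*l + 4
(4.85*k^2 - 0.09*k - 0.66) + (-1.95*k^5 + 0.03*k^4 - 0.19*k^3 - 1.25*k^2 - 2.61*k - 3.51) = -1.95*k^5 + 0.03*k^4 - 0.19*k^3 + 3.6*k^2 - 2.7*k - 4.17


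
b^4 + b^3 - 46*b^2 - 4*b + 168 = (b - 6)*(b - 2)*(b + 2)*(b + 7)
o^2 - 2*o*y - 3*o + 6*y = (o - 3)*(o - 2*y)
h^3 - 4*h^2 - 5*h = h*(h - 5)*(h + 1)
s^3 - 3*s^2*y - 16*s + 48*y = (s - 4)*(s + 4)*(s - 3*y)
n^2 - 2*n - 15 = (n - 5)*(n + 3)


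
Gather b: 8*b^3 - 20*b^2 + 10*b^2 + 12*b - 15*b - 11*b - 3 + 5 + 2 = 8*b^3 - 10*b^2 - 14*b + 4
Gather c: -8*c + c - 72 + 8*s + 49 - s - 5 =-7*c + 7*s - 28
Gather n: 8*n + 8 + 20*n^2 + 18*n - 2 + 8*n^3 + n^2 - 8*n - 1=8*n^3 + 21*n^2 + 18*n + 5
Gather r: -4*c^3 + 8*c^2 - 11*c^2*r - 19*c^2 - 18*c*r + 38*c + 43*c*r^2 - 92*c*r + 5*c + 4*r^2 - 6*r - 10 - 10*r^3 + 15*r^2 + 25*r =-4*c^3 - 11*c^2 + 43*c - 10*r^3 + r^2*(43*c + 19) + r*(-11*c^2 - 110*c + 19) - 10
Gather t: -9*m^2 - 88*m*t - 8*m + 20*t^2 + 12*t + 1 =-9*m^2 - 8*m + 20*t^2 + t*(12 - 88*m) + 1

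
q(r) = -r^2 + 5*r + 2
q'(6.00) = -7.00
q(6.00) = -4.00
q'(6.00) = -7.00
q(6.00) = -4.00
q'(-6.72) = 18.44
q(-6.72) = -76.76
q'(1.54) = 1.92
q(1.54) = 7.33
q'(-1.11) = 7.22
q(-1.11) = -4.78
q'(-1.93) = 8.86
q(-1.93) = -11.37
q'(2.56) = -0.12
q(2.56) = 8.25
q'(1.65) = 1.70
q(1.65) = 7.53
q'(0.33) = 4.34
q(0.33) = 3.54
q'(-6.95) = 18.90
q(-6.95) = -81.05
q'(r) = 5 - 2*r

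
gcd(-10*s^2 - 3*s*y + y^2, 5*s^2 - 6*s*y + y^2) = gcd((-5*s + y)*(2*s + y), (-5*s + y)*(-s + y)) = -5*s + y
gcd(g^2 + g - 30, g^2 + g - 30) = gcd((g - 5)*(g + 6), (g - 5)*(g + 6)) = g^2 + g - 30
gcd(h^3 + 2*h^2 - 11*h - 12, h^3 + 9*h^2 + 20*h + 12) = h + 1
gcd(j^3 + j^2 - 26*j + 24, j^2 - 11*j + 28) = j - 4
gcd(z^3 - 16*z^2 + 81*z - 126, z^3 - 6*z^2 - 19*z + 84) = z^2 - 10*z + 21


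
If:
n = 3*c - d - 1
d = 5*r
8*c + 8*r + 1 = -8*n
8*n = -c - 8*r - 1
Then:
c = 0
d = -35/32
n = 3/32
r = -7/32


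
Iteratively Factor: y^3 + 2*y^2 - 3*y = (y + 3)*(y^2 - y) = (y - 1)*(y + 3)*(y)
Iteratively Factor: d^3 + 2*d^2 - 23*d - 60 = (d + 4)*(d^2 - 2*d - 15) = (d + 3)*(d + 4)*(d - 5)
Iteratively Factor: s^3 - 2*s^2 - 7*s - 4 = (s + 1)*(s^2 - 3*s - 4) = (s - 4)*(s + 1)*(s + 1)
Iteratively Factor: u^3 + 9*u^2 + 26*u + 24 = (u + 4)*(u^2 + 5*u + 6) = (u + 3)*(u + 4)*(u + 2)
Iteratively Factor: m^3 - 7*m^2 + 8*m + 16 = (m + 1)*(m^2 - 8*m + 16) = (m - 4)*(m + 1)*(m - 4)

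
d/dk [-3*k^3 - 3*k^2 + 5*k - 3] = -9*k^2 - 6*k + 5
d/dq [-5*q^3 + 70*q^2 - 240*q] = -15*q^2 + 140*q - 240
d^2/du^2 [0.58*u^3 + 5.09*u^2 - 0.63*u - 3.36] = 3.48*u + 10.18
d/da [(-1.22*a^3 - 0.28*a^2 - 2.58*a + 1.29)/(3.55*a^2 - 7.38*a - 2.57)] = (-4.331*a^4 + 18.0072*a^3 + 20.6316*a^2 - 7.7198*a + 16.1508)/(12.6025*a^4 - 52.398*a^3 + 36.2174*a^2 + 37.9332*a + 6.6049)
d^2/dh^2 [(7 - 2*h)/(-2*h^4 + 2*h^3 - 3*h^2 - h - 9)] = 2*((2*h - 7)*(8*h^3 - 6*h^2 + 6*h + 1)^2 + (-16*h^3 + 12*h^2 - 12*h - 3*(2*h - 7)*(4*h^2 - 2*h + 1) - 2)*(2*h^4 - 2*h^3 + 3*h^2 + h + 9))/(2*h^4 - 2*h^3 + 3*h^2 + h + 9)^3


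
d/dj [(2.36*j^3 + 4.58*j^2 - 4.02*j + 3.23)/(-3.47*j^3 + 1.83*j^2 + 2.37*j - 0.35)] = (-3.5527136788005e-15*j^5 + 20.2114*j^4 - 16.7124*j^3 + 49.3575*j^2 - 15.0278*j - 6.2481)/(12.0409*j^6 - 12.7002*j^5 - 13.0989*j^4 + 11.1032*j^3 + 4.3359*j^2 - 1.659*j + 0.1225)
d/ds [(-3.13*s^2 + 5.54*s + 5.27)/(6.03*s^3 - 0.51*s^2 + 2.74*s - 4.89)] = (18.8739*s^4 - 66.8124*s^3 - 101.0851*s^2 + 35.9868*s - 41.5304)/(36.3609*s^6 - 6.1506*s^5 + 33.3045*s^4 - 61.7682*s^3 + 12.4954*s^2 - 26.7972*s + 23.9121)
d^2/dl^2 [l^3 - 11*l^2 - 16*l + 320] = 6*l - 22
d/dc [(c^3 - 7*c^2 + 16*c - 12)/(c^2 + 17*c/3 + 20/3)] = 3*(3*c^4 + 34*c^3 - 107*c^2 - 208*c + 524)/(9*c^4 + 102*c^3 + 409*c^2 + 680*c + 400)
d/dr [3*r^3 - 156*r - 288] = 9*r^2 - 156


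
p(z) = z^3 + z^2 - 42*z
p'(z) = 3*z^2 + 2*z - 42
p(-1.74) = 70.84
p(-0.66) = 27.87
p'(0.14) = -41.66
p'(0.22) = -41.41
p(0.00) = 0.00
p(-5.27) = 102.75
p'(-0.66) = -42.01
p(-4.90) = 112.16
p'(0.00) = -42.00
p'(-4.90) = 20.23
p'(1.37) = -33.63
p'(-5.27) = 30.78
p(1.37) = -53.09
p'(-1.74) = -36.40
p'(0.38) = -40.81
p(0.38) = -15.76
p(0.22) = -9.18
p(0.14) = -5.86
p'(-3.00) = -21.00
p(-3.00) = 108.00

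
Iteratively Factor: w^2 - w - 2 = (w - 2)*(w + 1)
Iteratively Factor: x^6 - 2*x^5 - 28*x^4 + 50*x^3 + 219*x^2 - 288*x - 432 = (x - 3)*(x^5 + x^4 - 25*x^3 - 25*x^2 + 144*x + 144) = (x - 3)*(x + 1)*(x^4 - 25*x^2 + 144) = (x - 3)^2*(x + 1)*(x^3 + 3*x^2 - 16*x - 48) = (x - 3)^2*(x + 1)*(x + 3)*(x^2 - 16) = (x - 3)^2*(x + 1)*(x + 3)*(x + 4)*(x - 4)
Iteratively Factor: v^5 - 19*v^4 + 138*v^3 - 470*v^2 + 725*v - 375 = (v - 5)*(v^4 - 14*v^3 + 68*v^2 - 130*v + 75) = (v - 5)^2*(v^3 - 9*v^2 + 23*v - 15) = (v - 5)^2*(v - 1)*(v^2 - 8*v + 15) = (v - 5)^3*(v - 1)*(v - 3)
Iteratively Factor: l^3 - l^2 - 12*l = (l - 4)*(l^2 + 3*l) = l*(l - 4)*(l + 3)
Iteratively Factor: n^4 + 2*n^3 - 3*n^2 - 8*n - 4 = (n + 1)*(n^3 + n^2 - 4*n - 4) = (n + 1)*(n + 2)*(n^2 - n - 2) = (n + 1)^2*(n + 2)*(n - 2)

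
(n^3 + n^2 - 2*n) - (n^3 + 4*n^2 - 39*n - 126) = -3*n^2 + 37*n + 126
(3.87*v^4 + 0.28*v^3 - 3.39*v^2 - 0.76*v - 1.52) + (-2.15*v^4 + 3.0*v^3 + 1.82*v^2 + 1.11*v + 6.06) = 1.72*v^4 + 3.28*v^3 - 1.57*v^2 + 0.35*v + 4.54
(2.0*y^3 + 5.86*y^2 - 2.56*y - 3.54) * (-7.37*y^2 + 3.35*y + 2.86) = -14.74*y^5 - 36.4882*y^4 + 44.2182*y^3 + 34.2734*y^2 - 19.1806*y - 10.1244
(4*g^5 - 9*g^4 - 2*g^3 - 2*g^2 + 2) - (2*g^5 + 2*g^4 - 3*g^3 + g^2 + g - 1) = 2*g^5 - 11*g^4 + g^3 - 3*g^2 - g + 3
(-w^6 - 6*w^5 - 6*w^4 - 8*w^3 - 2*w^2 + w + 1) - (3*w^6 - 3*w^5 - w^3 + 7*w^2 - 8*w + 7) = -4*w^6 - 3*w^5 - 6*w^4 - 7*w^3 - 9*w^2 + 9*w - 6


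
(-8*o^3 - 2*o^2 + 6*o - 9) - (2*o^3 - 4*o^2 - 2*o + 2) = -10*o^3 + 2*o^2 + 8*o - 11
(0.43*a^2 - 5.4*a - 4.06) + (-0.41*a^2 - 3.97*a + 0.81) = 0.02*a^2 - 9.37*a - 3.25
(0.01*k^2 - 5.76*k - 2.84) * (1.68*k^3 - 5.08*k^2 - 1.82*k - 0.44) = 0.0168*k^5 - 9.7276*k^4 + 24.4714*k^3 + 24.906*k^2 + 7.7032*k + 1.2496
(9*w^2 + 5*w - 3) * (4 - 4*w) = -36*w^3 + 16*w^2 + 32*w - 12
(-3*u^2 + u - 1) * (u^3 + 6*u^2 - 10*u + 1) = -3*u^5 - 17*u^4 + 35*u^3 - 19*u^2 + 11*u - 1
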